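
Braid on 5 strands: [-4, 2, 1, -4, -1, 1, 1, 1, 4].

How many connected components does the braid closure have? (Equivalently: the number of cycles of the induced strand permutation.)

2

Derivation:
Track the strand permutation on 5 strands, starting from identity.
  step 1: s4^-1 swaps positions 4,5 -> [1 2 3 5 4]
  step 2: s2 swaps positions 2,3 -> [1 3 2 5 4]
  step 3: s1 swaps positions 1,2 -> [3 1 2 5 4]
  step 4: s4^-1 swaps positions 4,5 -> [3 1 2 4 5]
  step 5: s1^-1 swaps positions 1,2 -> [1 3 2 4 5]
  step 6: s1 swaps positions 1,2 -> [3 1 2 4 5]
  step 7: s1 swaps positions 1,2 -> [1 3 2 4 5]
  step 8: s1 swaps positions 1,2 -> [3 1 2 4 5]
  step 9: s4 swaps positions 4,5 -> [3 1 2 5 4]
Final permutation (position -> original strand): [3 1 2 5 4]
Closure components = cycle count of this permutation = 2.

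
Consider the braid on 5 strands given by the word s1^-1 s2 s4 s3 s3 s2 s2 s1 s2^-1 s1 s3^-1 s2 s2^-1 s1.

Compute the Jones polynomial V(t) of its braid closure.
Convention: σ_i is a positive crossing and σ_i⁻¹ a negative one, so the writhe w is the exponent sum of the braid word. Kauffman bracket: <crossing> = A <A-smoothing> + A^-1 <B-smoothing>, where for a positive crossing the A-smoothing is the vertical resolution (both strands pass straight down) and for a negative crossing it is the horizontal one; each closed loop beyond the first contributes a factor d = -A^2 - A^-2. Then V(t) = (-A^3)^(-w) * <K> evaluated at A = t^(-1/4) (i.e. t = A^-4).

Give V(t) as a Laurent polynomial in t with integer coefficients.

-t^8 + t^7 - 2*t^6 + 3*t^5 - 2*t^4 + 3*t^3 - 2*t^2 + t

Derivation:
The presented braid s1^-1 s2 s4 s3 s3 s2 s2 s1 s2^-1 s1 s3^-1 s2 s2^-1 s1 on 5 strands reduces by inverse Markov moves (closure unchanged at each step):
  Deconjugate: the word is γ·β·γ⁻¹ with γ = s1^-1 s2 (prefix) and γ⁻¹ = s2^-1 s1 (suffix); strip both.
Reduced to β = s4 s3 s3 s2 s2 s1 s2^-1 s1 s3^-1 s2 on 5 strands, 10 crossings.
Compute on β:
Braid: s4 s3 s3 s2 s2 s1 s2^-1 s1 s3^-1 s2 on 5 strands, 10 crossings.
Writhe w = (#positive) - (#negative) = 8 - 2 = 6.
State-sum expansion of <K>. There are 2^10 = 1024 states.
For each crossing: s=0 is the vertical smoothing, s=1 horizontal. Crossing k contributes A^(sign_k * (1 - 2*s_k)); loop factor d = -A^2 - A^-2.
Tabulate the states by total A-exponent and number of loops L (A-exp: L × count):
  A^10: L=3 ×1
  A^8: L=2 ×3, L=4 ×7
  A^6: L=1 ×2, L=3 ×29, L=5 ×14
  A^4: L=2 ×39, L=4 ×72, L=6 ×9
  A^2: L=1 ×17, L=3 ×137, L=5 ×54, L=7 ×2
  A^0: L=2 ×109, L=4 ×128, L=6 ×15
  A^-2: L=1 ×30, L=3 ×132, L=5 ×47, L=7 ×1
  A^-4: L=2 ×49, L=4 ×65, L=6 ×6
  A^-6: L=3 ×31, L=5 ×14
  A^-8: L=4 ×9, L=6 ×1
  A^-10: L=5 ×1
Each group contributes A^e * Σ count * d^(L-1):
Powers of d = -A^2 - A^-2: d^2 = A^4 + 2 + A^-4; d^3 = -A^6 - 3*A^2 - 3*A^-2 - A^-6; d^4 = A^8 + 4*A^4 + 6 + 4*A^-4 + A^-8; d^5 = -A^10 - 5*A^6 - 10*A^2 - 10*A^-2 - 5*A^-6 - A^-10; d^6 = A^12 + 6*A^8 + 15*A^4 + 20 + 15*A^-4 + 6*A^-8 + A^-12.
  A^10 * (d^2) = A^14 + 2*A^10 + A^6
  A^8 * (3*d + 7*d^3) = -7*A^14 - 24*A^10 - 24*A^6 - 7*A^2
  A^6 * (2 + 29*d^2 + 14*d^4) = 14*A^14 + 85*A^10 + 144*A^6 + 85*A^2 + 14*A^-2
  A^4 * (39*d + 72*d^3 + 9*d^5) = -9*A^14 - 117*A^10 - 345*A^6 - 345*A^2 - 117*A^-2 - 9*A^-6
  A^2 * (17 + 137*d^2 + 54*d^4 + 2*d^6) = 2*A^14 + 66*A^10 + 383*A^6 + 655*A^2 + 383*A^-2 + 66*A^-6 + 2*A^-10
  A^0 * (109*d + 128*d^3 + 15*d^5) = -15*A^10 - 203*A^6 - 643*A^2 - 643*A^-2 - 203*A^-6 - 15*A^-10
  A^-2 * (30 + 132*d^2 + 47*d^4 + d^6) = A^10 + 53*A^6 + 335*A^2 + 596*A^-2 + 335*A^-6 + 53*A^-10 + A^-14
  A^-4 * (49*d + 65*d^3 + 6*d^5) = -6*A^6 - 95*A^2 - 304*A^-2 - 304*A^-6 - 95*A^-10 - 6*A^-14
  A^-6 * (31*d^2 + 14*d^4) = 14*A^2 + 87*A^-2 + 146*A^-6 + 87*A^-10 + 14*A^-14
  A^-8 * (9*d^3 + d^5) = -A^2 - 14*A^-2 - 37*A^-6 - 37*A^-10 - 14*A^-14 - A^-18
  A^-10 * (d^4) = A^-2 + 4*A^-6 + 6*A^-10 + 4*A^-14 + A^-18
Summing the groups: <K> = A^14 - 2*A^10 + 3*A^6 - 2*A^2 + 3*A^-2 - 2*A^-6 + A^-10 - A^-14
Normalise by the writhe: (-A^3)^(-w) = (-A^3)^(-6) = A^-18, so f(A) = A^-18 * <K> = A^-4 - 2*A^-8 + 3*A^-12 - 2*A^-16 + 3*A^-20 - 2*A^-24 + A^-28 - A^-32.
Substitute A = t^(-1/4), i.e. A^e → t^(-e/4): V(t) = -t^8 + t^7 - 2*t^6 + 3*t^5 - 2*t^4 + 3*t^3 - 2*t^2 + t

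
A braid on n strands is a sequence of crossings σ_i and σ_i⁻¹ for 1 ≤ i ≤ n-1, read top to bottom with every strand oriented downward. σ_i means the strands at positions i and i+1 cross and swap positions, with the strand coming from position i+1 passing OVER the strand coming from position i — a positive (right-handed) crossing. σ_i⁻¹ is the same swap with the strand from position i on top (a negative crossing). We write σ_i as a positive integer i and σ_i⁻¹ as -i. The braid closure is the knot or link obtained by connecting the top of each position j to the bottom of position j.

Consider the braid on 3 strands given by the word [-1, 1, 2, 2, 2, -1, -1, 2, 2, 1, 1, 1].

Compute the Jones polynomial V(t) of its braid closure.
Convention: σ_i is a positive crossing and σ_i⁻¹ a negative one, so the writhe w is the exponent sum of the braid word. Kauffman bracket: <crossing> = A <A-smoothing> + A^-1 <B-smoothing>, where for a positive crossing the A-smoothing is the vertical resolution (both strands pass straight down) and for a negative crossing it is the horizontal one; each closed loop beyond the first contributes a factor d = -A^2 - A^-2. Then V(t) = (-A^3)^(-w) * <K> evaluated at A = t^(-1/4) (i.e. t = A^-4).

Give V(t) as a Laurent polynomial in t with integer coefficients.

The presented braid s1^-1 s1 s2 s2 s2 s1^-1 s1^-1 s2 s2 s1 s1 s1 on 3 strands reduces by inverse Markov moves (closure unchanged at each step):
  Deconjugate: the word is γ·β·γ⁻¹ with γ = s1^-1 (prefix) and γ⁻¹ = s1 (suffix); strip both.
Reduced to β = s1 s2 s2 s2 s1^-1 s1^-1 s2 s2 s1 s1 on 3 strands, 10 crossings.
Compute on β:
Braid: s1 s2 s2 s2 s1^-1 s1^-1 s2 s2 s1 s1 on 3 strands, 10 crossings.
Writhe w = (#positive) - (#negative) = 8 - 2 = 6.
State-sum expansion of <K>. There are 2^10 = 1024 states.
Each crossing splits two ways (0=vertical, 1=horizontal). The state's weight is A^(#A-smoothings - #B-smoothings) * d^(loops - 1).
Tabulate the states by total A-exponent and number of loops L (A-exp: L × count):
  A^10: L=3 ×1
  A^8: L=2 ×7, L=4 ×3
  A^6: L=1 ×10, L=3 ×32, L=5 ×3
  A^4: L=2 ×76, L=4 ×43, L=6 ×1
  A^2: L=1 ×51, L=3 ×132, L=5 ×27
  A^0: L=2 ×135, L=4 ×109, L=6 ×8
  A^-2: L=3 ×161, L=5 ×48, L=7 ×1
  A^-4: L=4 ×109, L=6 ×11
  A^-6: L=5 ×44, L=7 ×1
  A^-8: L=6 ×10
  A^-10: L=7 ×1
Each group contributes A^e * Σ count * d^(L-1):
Powers of d = -A^2 - A^-2: d^2 = A^4 + 2 + A^-4; d^3 = -A^6 - 3*A^2 - 3*A^-2 - A^-6; d^4 = A^8 + 4*A^4 + 6 + 4*A^-4 + A^-8; d^5 = -A^10 - 5*A^6 - 10*A^2 - 10*A^-2 - 5*A^-6 - A^-10; d^6 = A^12 + 6*A^8 + 15*A^4 + 20 + 15*A^-4 + 6*A^-8 + A^-12.
  A^10 * (d^2) = A^14 + 2*A^10 + A^6
  A^8 * (7*d + 3*d^3) = -3*A^14 - 16*A^10 - 16*A^6 - 3*A^2
  A^6 * (10 + 32*d^2 + 3*d^4) = 3*A^14 + 44*A^10 + 92*A^6 + 44*A^2 + 3*A^-2
  A^4 * (76*d + 43*d^3 + d^5) = -A^14 - 48*A^10 - 215*A^6 - 215*A^2 - 48*A^-2 - A^-6
  A^2 * (51 + 132*d^2 + 27*d^4) = 27*A^10 + 240*A^6 + 477*A^2 + 240*A^-2 + 27*A^-6
  A^0 * (135*d + 109*d^3 + 8*d^5) = -8*A^10 - 149*A^6 - 542*A^2 - 542*A^-2 - 149*A^-6 - 8*A^-10
  A^-2 * (161*d^2 + 48*d^4 + d^6) = A^10 + 54*A^6 + 368*A^2 + 630*A^-2 + 368*A^-6 + 54*A^-10 + A^-14
  A^-4 * (109*d^3 + 11*d^5) = -11*A^6 - 164*A^2 - 437*A^-2 - 437*A^-6 - 164*A^-10 - 11*A^-14
  A^-6 * (44*d^4 + d^6) = A^6 + 50*A^2 + 191*A^-2 + 284*A^-6 + 191*A^-10 + 50*A^-14 + A^-18
  A^-8 * (10*d^5) = -10*A^2 - 50*A^-2 - 100*A^-6 - 100*A^-10 - 50*A^-14 - 10*A^-18
  A^-10 * (d^6) = A^2 + 6*A^-2 + 15*A^-6 + 20*A^-10 + 15*A^-14 + 6*A^-18 + A^-22
Summing the groups: <K> = 2*A^10 - 3*A^6 + 6*A^2 - 7*A^-2 + 7*A^-6 - 7*A^-10 + 5*A^-14 - 3*A^-18 + A^-22
Normalise by the writhe: (-A^3)^(-w) = (-A^3)^(-6) = A^-18, so f(A) = A^-18 * <K> = 2*A^-8 - 3*A^-12 + 6*A^-16 - 7*A^-20 + 7*A^-24 - 7*A^-28 + 5*A^-32 - 3*A^-36 + A^-40.
Substitute A = t^(-1/4), i.e. A^e → t^(-e/4): V(t) = t^10 - 3*t^9 + 5*t^8 - 7*t^7 + 7*t^6 - 7*t^5 + 6*t^4 - 3*t^3 + 2*t^2

Answer: t^10 - 3*t^9 + 5*t^8 - 7*t^7 + 7*t^6 - 7*t^5 + 6*t^4 - 3*t^3 + 2*t^2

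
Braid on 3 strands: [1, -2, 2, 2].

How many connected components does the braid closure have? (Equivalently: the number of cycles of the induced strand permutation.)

1

Derivation:
Track the strand permutation on 3 strands, starting from identity.
  step 1: s1 swaps positions 1,2 -> [2 1 3]
  step 2: s2^-1 swaps positions 2,3 -> [2 3 1]
  step 3: s2 swaps positions 2,3 -> [2 1 3]
  step 4: s2 swaps positions 2,3 -> [2 3 1]
Final permutation (position -> original strand): [2 3 1]
Closure components = cycle count of this permutation = 1.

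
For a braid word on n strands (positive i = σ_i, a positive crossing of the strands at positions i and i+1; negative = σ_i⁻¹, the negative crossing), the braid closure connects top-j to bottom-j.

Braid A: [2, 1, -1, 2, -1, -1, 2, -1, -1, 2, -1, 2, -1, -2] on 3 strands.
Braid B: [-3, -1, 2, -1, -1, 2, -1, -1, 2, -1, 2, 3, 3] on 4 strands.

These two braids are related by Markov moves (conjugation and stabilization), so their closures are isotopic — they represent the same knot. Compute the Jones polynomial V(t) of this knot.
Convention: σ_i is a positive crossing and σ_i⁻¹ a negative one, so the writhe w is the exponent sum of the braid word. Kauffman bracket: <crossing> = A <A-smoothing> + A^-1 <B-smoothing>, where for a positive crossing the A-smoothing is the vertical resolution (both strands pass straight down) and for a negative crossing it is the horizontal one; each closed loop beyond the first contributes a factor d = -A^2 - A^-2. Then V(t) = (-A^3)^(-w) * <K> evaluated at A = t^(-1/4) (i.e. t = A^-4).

Markov-equivalent braids have isotopic closures, hence identical knot invariants. Strip the Markov moves from each word to reach a common short braid β, then compute V(t) once on β.
Braid A: s2 s1 s1^-1 s2 s1^-1 s1^-1 s2 s1^-1 s1^-1 s2 s1^-1 s2 s1^-1 s2^-1 on 3 strands reduces by inverse Markov moves (closure unchanged at each step):
  Deconjugate: the word is γ·β·γ⁻¹ with γ = s2 s1 (prefix) and γ⁻¹ = s1^-1 s2^-1 (suffix); strip both.
Reduced to β = s1^-1 s2 s1^-1 s1^-1 s2 s1^-1 s1^-1 s2 s1^-1 s2 on 3 strands, 10 crossings.
Braid B: s3^-1 s1^-1 s2 s1^-1 s1^-1 s2 s1^-1 s1^-1 s2 s1^-1 s2 s3 s3 on 4 strands reduces by inverse Markov moves (closure unchanged at each step):
  Deconjugate: the word is γ·β·γ⁻¹ with γ = s3^-1 (prefix) and γ⁻¹ = s3 (suffix); strip both.
  Destabilize: the word has the form β·s3 where s3 occurs only as the final letter (β ∈ B_3); drop it and the last strand → 3 strands.
Reduced to β = s1^-1 s2 s1^-1 s1^-1 s2 s1^-1 s1^-1 s2 s1^-1 s2 on 3 strands, 10 crossings.
Both give the same β = s1^-1 s2 s1^-1 s1^-1 s2 s1^-1 s1^-1 s2 s1^-1 s2 on 3 strands, so one state sum suffices:
Braid: s1^-1 s2 s1^-1 s1^-1 s2 s1^-1 s1^-1 s2 s1^-1 s2 on 3 strands, 10 crossings.
Writhe w = (#positive) - (#negative) = 4 - 6 = -2.
Computing the Kauffman bracket via state sum. There are 2^10 = 1024 states.
Each crossing splits two ways (0=vertical, 1=horizontal). The state's weight is A^(#A-smoothings - #B-smoothings) * d^(loops - 1).
Tabulate the states by total A-exponent and number of loops L (A-exp: L × count):
  A^10: L=7 ×1
  A^8: L=6 ×10
  A^6: L=5 ×45
  A^4: L=4 ×118, L=6 ×2
  A^2: L=3 ×193, L=5 ×17
  A^0: L=2 ×192, L=4 ×59, L=6 ×1
  A^-2: L=1 ×95, L=3 ×108, L=5 ×7
  A^-4: L=2 ×95, L=4 ×25
  A^-6: L=3 ×43, L=5 ×2
  A^-8: L=4 ×10
  A^-10: L=5 ×1
Each group contributes A^e * Σ count * d^(L-1):
Powers of d = -A^2 - A^-2: d^2 = A^4 + 2 + A^-4; d^3 = -A^6 - 3*A^2 - 3*A^-2 - A^-6; d^4 = A^8 + 4*A^4 + 6 + 4*A^-4 + A^-8; d^5 = -A^10 - 5*A^6 - 10*A^2 - 10*A^-2 - 5*A^-6 - A^-10; d^6 = A^12 + 6*A^8 + 15*A^4 + 20 + 15*A^-4 + 6*A^-8 + A^-12.
  A^10 * (d^6) = A^22 + 6*A^18 + 15*A^14 + 20*A^10 + 15*A^6 + 6*A^2 + A^-2
  A^8 * (10*d^5) = -10*A^18 - 50*A^14 - 100*A^10 - 100*A^6 - 50*A^2 - 10*A^-2
  A^6 * (45*d^4) = 45*A^14 + 180*A^10 + 270*A^6 + 180*A^2 + 45*A^-2
  A^4 * (118*d^3 + 2*d^5) = -2*A^14 - 128*A^10 - 374*A^6 - 374*A^2 - 128*A^-2 - 2*A^-6
  A^2 * (193*d^2 + 17*d^4) = 17*A^10 + 261*A^6 + 488*A^2 + 261*A^-2 + 17*A^-6
  A^0 * (192*d + 59*d^3 + d^5) = -A^10 - 64*A^6 - 379*A^2 - 379*A^-2 - 64*A^-6 - A^-10
  A^-2 * (95 + 108*d^2 + 7*d^4) = 7*A^6 + 136*A^2 + 353*A^-2 + 136*A^-6 + 7*A^-10
  A^-4 * (95*d + 25*d^3) = -25*A^2 - 170*A^-2 - 170*A^-6 - 25*A^-10
  A^-6 * (43*d^2 + 2*d^4) = 2*A^2 + 51*A^-2 + 98*A^-6 + 51*A^-10 + 2*A^-14
  A^-8 * (10*d^3) = -10*A^-2 - 30*A^-6 - 30*A^-10 - 10*A^-14
  A^-10 * (d^4) = A^-2 + 4*A^-6 + 6*A^-10 + 4*A^-14 + A^-18
Summing the groups: <K> = A^22 - 4*A^18 + 8*A^14 - 12*A^10 + 15*A^6 - 16*A^2 + 15*A^-2 - 11*A^-6 + 8*A^-10 - 4*A^-14 + A^-18
Normalise by the writhe: (-A^3)^(-w) = (-A^3)^(2) = A^6, so f(A) = A^6 * <K> = A^28 - 4*A^24 + 8*A^20 - 12*A^16 + 15*A^12 - 16*A^8 + 15*A^4 - 11 + 8*A^-4 - 4*A^-8 + A^-12.
Substitute A = t^(-1/4), i.e. A^e → t^(-e/4): V(t) = t^3 - 4*t^2 + 8*t - 11 + 15*t^-1 - 16*t^-2 + 15*t^-3 - 12*t^-4 + 8*t^-5 - 4*t^-6 + t^-7

Answer: t^3 - 4*t^2 + 8*t - 11 + 15*t^-1 - 16*t^-2 + 15*t^-3 - 12*t^-4 + 8*t^-5 - 4*t^-6 + t^-7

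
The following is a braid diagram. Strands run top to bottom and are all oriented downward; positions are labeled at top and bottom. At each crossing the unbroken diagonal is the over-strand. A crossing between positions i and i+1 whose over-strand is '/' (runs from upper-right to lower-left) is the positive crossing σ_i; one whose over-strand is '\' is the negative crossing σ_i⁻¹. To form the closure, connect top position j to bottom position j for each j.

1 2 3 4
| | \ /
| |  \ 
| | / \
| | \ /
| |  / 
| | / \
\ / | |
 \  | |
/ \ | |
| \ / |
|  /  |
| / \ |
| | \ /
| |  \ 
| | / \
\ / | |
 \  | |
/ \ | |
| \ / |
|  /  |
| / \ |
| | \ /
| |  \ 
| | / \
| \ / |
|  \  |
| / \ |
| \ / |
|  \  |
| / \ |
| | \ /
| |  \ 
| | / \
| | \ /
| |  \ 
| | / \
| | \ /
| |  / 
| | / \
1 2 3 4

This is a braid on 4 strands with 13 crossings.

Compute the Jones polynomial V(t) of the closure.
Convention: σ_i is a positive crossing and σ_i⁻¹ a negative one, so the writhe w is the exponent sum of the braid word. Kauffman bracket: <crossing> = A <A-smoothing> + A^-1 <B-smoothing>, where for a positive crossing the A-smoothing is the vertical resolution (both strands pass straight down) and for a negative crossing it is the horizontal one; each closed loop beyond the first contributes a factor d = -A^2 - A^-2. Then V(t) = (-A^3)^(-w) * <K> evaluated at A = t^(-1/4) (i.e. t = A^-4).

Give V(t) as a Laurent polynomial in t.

Reading the diagram top to bottom ('/'-over between positions i,i+1 = s_i, '\'-over = s_i^-1): braid word = s3^-1 s3 s1^-1 s2 s3^-1 s1^-1 s2 s3^-1 s2^-1 s2^-1 s3^-1 s3^-1 s3.
The presented braid s3^-1 s3 s1^-1 s2 s3^-1 s1^-1 s2 s3^-1 s2^-1 s2^-1 s3^-1 s3^-1 s3 on 4 strands reduces by inverse Markov moves (closure unchanged at each step):
  Deconjugate: the word is γ·β·γ⁻¹ with γ = s3^-1 s3 (prefix) and γ⁻¹ = s3^-1 s3 (suffix); strip both.
Reduced to β = s1^-1 s2 s3^-1 s1^-1 s2 s3^-1 s2^-1 s2^-1 s3^-1 on 4 strands, 9 crossings.
Compute on β:
Braid: s1^-1 s2 s3^-1 s1^-1 s2 s3^-1 s2^-1 s2^-1 s3^-1 on 4 strands, 9 crossings.
Writhe w = (#positive) - (#negative) = 2 - 7 = -5.
State-sum expansion of <K>. There are 2^9 = 512 states.
For each crossing: s=0 is the vertical smoothing, s=1 horizontal. Crossing k contributes A^(sign_k * (1 - 2*s_k)); loop factor d = -A^2 - A^-2.
Tabulate the states by total A-exponent and number of loops L (A-exp: L × count):
  A^9: L=5 ×1
  A^7: L=4 ×9
  A^5: L=3 ×33, L=5 ×3
  A^3: L=2 ×59, L=4 ×25
  A^1: L=1 ×42, L=3 ×80, L=5 ×4
  A^-1: L=2 ×93, L=4 ×33
  A^-3: L=1 ×19, L=3 ×58, L=5 ×7
  A^-5: L=2 ×19, L=4 ×16, L=6 ×1
  A^-7: L=3 ×7, L=5 ×2
  A^-9: L=4 ×1
Each group contributes A^e * Σ count * d^(L-1):
Powers of d = -A^2 - A^-2: d^2 = A^4 + 2 + A^-4; d^3 = -A^6 - 3*A^2 - 3*A^-2 - A^-6; d^4 = A^8 + 4*A^4 + 6 + 4*A^-4 + A^-8; d^5 = -A^10 - 5*A^6 - 10*A^2 - 10*A^-2 - 5*A^-6 - A^-10.
  A^9 * (d^4) = A^17 + 4*A^13 + 6*A^9 + 4*A^5 + A
  A^7 * (9*d^3) = -9*A^13 - 27*A^9 - 27*A^5 - 9*A
  A^5 * (33*d^2 + 3*d^4) = 3*A^13 + 45*A^9 + 84*A^5 + 45*A + 3*A^-3
  A^3 * (59*d + 25*d^3) = -25*A^9 - 134*A^5 - 134*A - 25*A^-3
  A^1 * (42 + 80*d^2 + 4*d^4) = 4*A^9 + 96*A^5 + 226*A + 96*A^-3 + 4*A^-7
  A^-1 * (93*d + 33*d^3) = -33*A^5 - 192*A - 192*A^-3 - 33*A^-7
  A^-3 * (19 + 58*d^2 + 7*d^4) = 7*A^5 + 86*A + 177*A^-3 + 86*A^-7 + 7*A^-11
  A^-5 * (19*d + 16*d^3 + d^5) = -A^5 - 21*A - 77*A^-3 - 77*A^-7 - 21*A^-11 - A^-15
  A^-7 * (7*d^2 + 2*d^4) = 2*A + 15*A^-3 + 26*A^-7 + 15*A^-11 + 2*A^-15
  A^-9 * (d^3) = -A^-3 - 3*A^-7 - 3*A^-11 - A^-15
Summing the groups: <K> = A^17 - 2*A^13 + 3*A^9 - 4*A^5 + 4*A - 4*A^-3 + 3*A^-7 - 2*A^-11
Normalise by the writhe: (-A^3)^(-w) = (-A^3)^(5) = -A^15, so f(A) = -A^15 * <K> = -A^32 + 2*A^28 - 3*A^24 + 4*A^20 - 4*A^16 + 4*A^12 - 3*A^8 + 2*A^4.
Substitute A = t^(-1/4), i.e. A^e → t^(-e/4): V(t) = 2*t^-1 - 3*t^-2 + 4*t^-3 - 4*t^-4 + 4*t^-5 - 3*t^-6 + 2*t^-7 - t^-8

Answer: 2*t^-1 - 3*t^-2 + 4*t^-3 - 4*t^-4 + 4*t^-5 - 3*t^-6 + 2*t^-7 - t^-8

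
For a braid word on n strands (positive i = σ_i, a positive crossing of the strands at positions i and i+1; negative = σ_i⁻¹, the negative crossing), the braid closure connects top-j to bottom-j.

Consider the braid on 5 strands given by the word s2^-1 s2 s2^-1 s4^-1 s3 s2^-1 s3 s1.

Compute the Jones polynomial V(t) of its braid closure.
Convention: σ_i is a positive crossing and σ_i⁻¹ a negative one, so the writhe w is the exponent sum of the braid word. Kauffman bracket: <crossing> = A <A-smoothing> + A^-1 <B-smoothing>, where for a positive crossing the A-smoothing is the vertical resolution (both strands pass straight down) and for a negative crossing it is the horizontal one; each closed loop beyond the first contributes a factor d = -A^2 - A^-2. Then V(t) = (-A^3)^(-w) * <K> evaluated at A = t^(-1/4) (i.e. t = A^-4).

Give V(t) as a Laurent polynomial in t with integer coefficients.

t^2 - t + 1 - t^-1 + t^-2

Derivation:
First cancel adjacent σ_i σ_i⁻¹ pairs (Reidemeister II — same braid, same closure): s2^-1 s2 s2^-1 s4^-1 s3 s2^-1 s3 s1 → s2^-1 s4^-1 s3 s2^-1 s3 s1.
Braid: s2^-1 s4^-1 s3 s2^-1 s3 s1 on 5 strands, 6 crossings.
Writhe w = (#positive) - (#negative) = 3 - 3 = 0.
Enumerate smoothing states for the bracket polynomial. There are 2^6 = 64 states.
Each crossing splits two ways (0=vertical, 1=horizontal). The state's weight is A^(#A-smoothings - #B-smoothings) * d^(loops - 1).
Tabulate the states by total A-exponent and number of loops L (A-exp: L × count):
  A^6: L=4 ×1
  A^4: L=3 ×5, L=5 ×1
  A^2: L=2 ×9, L=4 ×6
  A^0: L=1 ×5, L=3 ×14, L=5 ×1
  A^-2: L=2 ×9, L=4 ×6
  A^-4: L=3 ×5, L=5 ×1
  A^-6: L=4 ×1
Each group contributes A^e * Σ count * d^(L-1):
Powers of d = -A^2 - A^-2: d^2 = A^4 + 2 + A^-4; d^3 = -A^6 - 3*A^2 - 3*A^-2 - A^-6; d^4 = A^8 + 4*A^4 + 6 + 4*A^-4 + A^-8.
  A^6 * (d^3) = -A^12 - 3*A^8 - 3*A^4 - 1
  A^4 * (5*d^2 + d^4) = A^12 + 9*A^8 + 16*A^4 + 9 + A^-4
  A^2 * (9*d + 6*d^3) = -6*A^8 - 27*A^4 - 27 - 6*A^-4
  A^0 * (5 + 14*d^2 + d^4) = A^8 + 18*A^4 + 39 + 18*A^-4 + A^-8
  A^-2 * (9*d + 6*d^3) = -6*A^4 - 27 - 27*A^-4 - 6*A^-8
  A^-4 * (5*d^2 + d^4) = A^4 + 9 + 16*A^-4 + 9*A^-8 + A^-12
  A^-6 * (d^3) = -1 - 3*A^-4 - 3*A^-8 - A^-12
Summing the groups: <K> = A^8 - A^4 + 1 - A^-4 + A^-8
Normalise by the writhe: (-A^3)^(-w) = (-A^3)^(0) = 1, so f(A) = 1 * <K> = A^8 - A^4 + 1 - A^-4 + A^-8.
Substitute A = t^(-1/4), i.e. A^e → t^(-e/4): V(t) = t^2 - t + 1 - t^-1 + t^-2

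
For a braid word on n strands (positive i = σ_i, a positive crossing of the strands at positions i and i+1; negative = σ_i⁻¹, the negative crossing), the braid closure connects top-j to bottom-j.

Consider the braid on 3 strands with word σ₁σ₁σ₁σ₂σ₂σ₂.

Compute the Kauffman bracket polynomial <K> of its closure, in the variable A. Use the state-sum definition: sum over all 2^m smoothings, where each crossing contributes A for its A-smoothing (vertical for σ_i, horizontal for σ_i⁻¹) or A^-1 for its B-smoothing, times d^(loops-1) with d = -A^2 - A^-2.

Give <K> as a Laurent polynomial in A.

Braid: s1 s1 s1 s2 s2 s2 on 3 strands, 6 crossings.
Writhe w = (#positive) - (#negative) = 6 - 0 = 6.
Computing the Kauffman bracket via state sum. There are 2^6 = 64 states.
Smooth each crossing (0=||, 1=⌣⌢); contribution A^(Σ sign_k(1-2s_k)) * d^(L-1).
Tabulate the states by total A-exponent and number of loops L (A-exp: L × count):
  A^6: L=3 ×1
  A^4: L=2 ×6
  A^2: L=1 ×9, L=3 ×6
  A^0: L=2 ×18, L=4 ×2
  A^-2: L=3 ×15
  A^-4: L=4 ×6
  A^-6: L=5 ×1
Each group contributes A^e * Σ count * d^(L-1):
Powers of d = -A^2 - A^-2: d^2 = A^4 + 2 + A^-4; d^3 = -A^6 - 3*A^2 - 3*A^-2 - A^-6; d^4 = A^8 + 4*A^4 + 6 + 4*A^-4 + A^-8.
  A^6 * (d^2) = A^10 + 2*A^6 + A^2
  A^4 * (6*d) = -6*A^6 - 6*A^2
  A^2 * (9 + 6*d^2) = 6*A^6 + 21*A^2 + 6*A^-2
  A^0 * (18*d + 2*d^3) = -2*A^6 - 24*A^2 - 24*A^-2 - 2*A^-6
  A^-2 * (15*d^2) = 15*A^2 + 30*A^-2 + 15*A^-6
  A^-4 * (6*d^3) = -6*A^2 - 18*A^-2 - 18*A^-6 - 6*A^-10
  A^-6 * (d^4) = A^2 + 4*A^-2 + 6*A^-6 + 4*A^-10 + A^-14
Summing the groups: <K> = A^10 + 2*A^2 - 2*A^-2 + A^-6 - 2*A^-10 + A^-14

Answer: A^10 + 2*A^2 - 2*A^-2 + A^-6 - 2*A^-10 + A^-14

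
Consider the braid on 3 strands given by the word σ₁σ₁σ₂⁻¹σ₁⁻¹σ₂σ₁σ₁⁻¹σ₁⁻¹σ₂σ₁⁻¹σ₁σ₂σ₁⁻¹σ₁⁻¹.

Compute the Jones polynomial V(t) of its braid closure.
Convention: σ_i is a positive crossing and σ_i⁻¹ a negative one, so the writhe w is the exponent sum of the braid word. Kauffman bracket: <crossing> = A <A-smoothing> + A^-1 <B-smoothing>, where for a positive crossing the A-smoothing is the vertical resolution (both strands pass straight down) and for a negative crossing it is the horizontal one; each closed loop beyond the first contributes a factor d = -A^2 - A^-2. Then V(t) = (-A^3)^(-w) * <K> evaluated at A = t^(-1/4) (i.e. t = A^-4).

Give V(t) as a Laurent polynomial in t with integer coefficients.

The presented braid s1 s1 s2^-1 s1^-1 s2 s1 s1^-1 s1^-1 s2 s1^-1 s1 s2 s1^-1 s1^-1 on 3 strands reduces by inverse Markov moves (closure unchanged at each step):
  Deconjugate: the word is γ·β·γ⁻¹ with γ = s1 (prefix) and γ⁻¹ = s1^-1 (suffix); strip both.
  Deconjugate: the word is γ·β·γ⁻¹ with γ = s1 s2^-1 (prefix) and γ⁻¹ = s2 s1^-1 (suffix); strip both.
Reduced to β = s1^-1 s2 s1 s1^-1 s1^-1 s2 s1^-1 s1 on 3 strands, 8 crossings.
Compute on β:
First cancel adjacent σ_i σ_i⁻¹ pairs (Reidemeister II — same braid, same closure): s1^-1 s2 s1 s1^-1 s1^-1 s2 s1^-1 s1 → s1^-1 s2 s1^-1 s2.
Braid: s1^-1 s2 s1^-1 s2 on 3 strands, 4 crossings.
Writhe w = (#positive) - (#negative) = 2 - 2 = 0.
Computing the Kauffman bracket via state sum. There are 2^4 = 16 states.
For each crossing: s=0 is the vertical smoothing, s=1 horizontal. Crossing k contributes A^(sign_k * (1 - 2*s_k)); loop factor d = -A^2 - A^-2.
  state 0000: A-exp=+0, loops=3, term = A^0 * d^2
  state 0001: A-exp=-2, loops=2, term = A^-2 * d^1
  state 0010: A-exp=+2, loops=2, term = A^2 * d^1
  state 0011: A-exp=+0, loops=1, term = A^0 * d^0
  state 0100: A-exp=-2, loops=2, term = A^-2 * d^1
  state 0101: A-exp=-4, loops=3, term = A^-4 * d^2
  state 0110: A-exp=+0, loops=1, term = A^0 * d^0
  state 0111: A-exp=-2, loops=2, term = A^-2 * d^1
  state 1000: A-exp=+2, loops=2, term = A^2 * d^1
  state 1001: A-exp=+0, loops=1, term = A^0 * d^0
  state 1010: A-exp=+4, loops=3, term = A^4 * d^2
  state 1011: A-exp=+2, loops=2, term = A^2 * d^1
  state 1100: A-exp=+0, loops=1, term = A^0 * d^0
  state 1101: A-exp=-2, loops=2, term = A^-2 * d^1
  state 1110: A-exp=+2, loops=2, term = A^2 * d^1
  state 1111: A-exp=+0, loops=1, term = A^0 * d^0
Collect the terms by A-exponent (count of states per loop number):
Powers of d = -A^2 - A^-2: d^2 = A^4 + 2 + A^-4.
  A^4 * (d^2) = A^8 + 2*A^4 + 1
  A^2 * (4*d) = -4*A^4 - 4
  A^0 * (5 + d^2) = A^4 + 7 + A^-4
  A^-2 * (4*d) = -4 - 4*A^-4
  A^-4 * (d^2) = 1 + 2*A^-4 + A^-8
Summing the groups: <K> = A^8 - A^4 + 1 - A^-4 + A^-8
Normalise by the writhe: (-A^3)^(-w) = (-A^3)^(0) = 1, so f(A) = 1 * <K> = A^8 - A^4 + 1 - A^-4 + A^-8.
Substitute A = t^(-1/4), i.e. A^e → t^(-e/4): V(t) = t^2 - t + 1 - t^-1 + t^-2

Answer: t^2 - t + 1 - t^-1 + t^-2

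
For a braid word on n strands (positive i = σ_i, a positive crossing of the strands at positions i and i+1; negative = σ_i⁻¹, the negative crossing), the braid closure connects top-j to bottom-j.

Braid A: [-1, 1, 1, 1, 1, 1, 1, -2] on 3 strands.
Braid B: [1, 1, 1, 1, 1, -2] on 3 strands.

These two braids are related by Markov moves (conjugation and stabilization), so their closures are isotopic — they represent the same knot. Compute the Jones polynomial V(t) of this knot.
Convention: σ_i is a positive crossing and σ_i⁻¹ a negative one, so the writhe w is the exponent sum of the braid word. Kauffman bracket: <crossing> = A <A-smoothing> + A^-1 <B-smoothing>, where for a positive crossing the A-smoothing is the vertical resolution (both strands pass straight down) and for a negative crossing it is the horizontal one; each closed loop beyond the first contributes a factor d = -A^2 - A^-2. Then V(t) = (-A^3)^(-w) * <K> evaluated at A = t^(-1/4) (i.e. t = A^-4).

-t^7 + t^6 - t^5 + t^4 + t^2

Derivation:
Markov-equivalent braids have isotopic closures, hence identical knot invariants. Strip the Markov moves from each word to reach a common short braid β, then compute V(t) once on β.
Braid A: s1^-1 s1 s1 s1 s1 s1 s1 s2^-1 on 3 strands reduces by inverse Markov moves (closure unchanged at each step):
  Destabilize: the word has the form β·s2^-1 where s2^-1 occurs only as the final letter (β ∈ B_2); drop it and the last strand → 2 strands.
  Deconjugate: the word is γ·β·γ⁻¹ with γ = s1^-1 (prefix) and γ⁻¹ = s1 (suffix); strip both.
Reduced to β = s1 s1 s1 s1 s1 on 2 strands, 5 crossings.
Braid B: s1 s1 s1 s1 s1 s2^-1 on 3 strands reduces by inverse Markov moves (closure unchanged at each step):
  Destabilize: the word has the form β·s2^-1 where s2^-1 occurs only as the final letter (β ∈ B_2); drop it and the last strand → 2 strands.
Reduced to β = s1 s1 s1 s1 s1 on 2 strands, 5 crossings.
Both give the same β = s1 s1 s1 s1 s1 on 2 strands, so one state sum suffices:
Braid: s1 s1 s1 s1 s1 on 2 strands, 5 crossings.
Writhe w = (#positive) - (#negative) = 5 - 0 = 5.
Enumerate smoothing states for the bracket polynomial. There are 2^5 = 32 states.
For each crossing: s=0 is the vertical smoothing, s=1 horizontal. Crossing k contributes A^(sign_k * (1 - 2*s_k)); loop factor d = -A^2 - A^-2.
  state 00000: A-exp=+5, loops=2, term = A^5 * d^1
  state 00001: A-exp=+3, loops=1, term = A^3 * d^0
  state 00010: A-exp=+3, loops=1, term = A^3 * d^0
  state 00011: A-exp=+1, loops=2, term = A^1 * d^1
  state 00100: A-exp=+3, loops=1, term = A^3 * d^0
  state 00101: A-exp=+1, loops=2, term = A^1 * d^1
  state 00110: A-exp=+1, loops=2, term = A^1 * d^1
  state 00111: A-exp=-1, loops=3, term = A^-1 * d^2
  state 01000: A-exp=+3, loops=1, term = A^3 * d^0
  state 01001: A-exp=+1, loops=2, term = A^1 * d^1
  state 01010: A-exp=+1, loops=2, term = A^1 * d^1
  state 01011: A-exp=-1, loops=3, term = A^-1 * d^2
  state 01100: A-exp=+1, loops=2, term = A^1 * d^1
  state 01101: A-exp=-1, loops=3, term = A^-1 * d^2
  state 01110: A-exp=-1, loops=3, term = A^-1 * d^2
  state 01111: A-exp=-3, loops=4, term = A^-3 * d^3
  state 10000: A-exp=+3, loops=1, term = A^3 * d^0
  state 10001: A-exp=+1, loops=2, term = A^1 * d^1
  state 10010: A-exp=+1, loops=2, term = A^1 * d^1
  state 10011: A-exp=-1, loops=3, term = A^-1 * d^2
  state 10100: A-exp=+1, loops=2, term = A^1 * d^1
  state 10101: A-exp=-1, loops=3, term = A^-1 * d^2
  state 10110: A-exp=-1, loops=3, term = A^-1 * d^2
  state 10111: A-exp=-3, loops=4, term = A^-3 * d^3
  state 11000: A-exp=+1, loops=2, term = A^1 * d^1
  state 11001: A-exp=-1, loops=3, term = A^-1 * d^2
  state 11010: A-exp=-1, loops=3, term = A^-1 * d^2
  state 11011: A-exp=-3, loops=4, term = A^-3 * d^3
  state 11100: A-exp=-1, loops=3, term = A^-1 * d^2
  state 11101: A-exp=-3, loops=4, term = A^-3 * d^3
  state 11110: A-exp=-3, loops=4, term = A^-3 * d^3
  state 11111: A-exp=-5, loops=5, term = A^-5 * d^4
Collect the terms by A-exponent (count of states per loop number):
Powers of d = -A^2 - A^-2: d^2 = A^4 + 2 + A^-4; d^3 = -A^6 - 3*A^2 - 3*A^-2 - A^-6; d^4 = A^8 + 4*A^4 + 6 + 4*A^-4 + A^-8.
  A^5 * (d) = -A^7 - A^3
  A^3 * (5) = 5*A^3
  A^1 * (10*d) = -10*A^3 - 10*A^-1
  A^-1 * (10*d^2) = 10*A^3 + 20*A^-1 + 10*A^-5
  A^-3 * (5*d^3) = -5*A^3 - 15*A^-1 - 15*A^-5 - 5*A^-9
  A^-5 * (d^4) = A^3 + 4*A^-1 + 6*A^-5 + 4*A^-9 + A^-13
Summing the groups: <K> = -A^7 - A^-1 + A^-5 - A^-9 + A^-13
Normalise by the writhe: (-A^3)^(-w) = (-A^3)^(-5) = -A^-15, so f(A) = -A^-15 * <K> = A^-8 + A^-16 - A^-20 + A^-24 - A^-28.
Substitute A = t^(-1/4), i.e. A^e → t^(-e/4): V(t) = -t^7 + t^6 - t^5 + t^4 + t^2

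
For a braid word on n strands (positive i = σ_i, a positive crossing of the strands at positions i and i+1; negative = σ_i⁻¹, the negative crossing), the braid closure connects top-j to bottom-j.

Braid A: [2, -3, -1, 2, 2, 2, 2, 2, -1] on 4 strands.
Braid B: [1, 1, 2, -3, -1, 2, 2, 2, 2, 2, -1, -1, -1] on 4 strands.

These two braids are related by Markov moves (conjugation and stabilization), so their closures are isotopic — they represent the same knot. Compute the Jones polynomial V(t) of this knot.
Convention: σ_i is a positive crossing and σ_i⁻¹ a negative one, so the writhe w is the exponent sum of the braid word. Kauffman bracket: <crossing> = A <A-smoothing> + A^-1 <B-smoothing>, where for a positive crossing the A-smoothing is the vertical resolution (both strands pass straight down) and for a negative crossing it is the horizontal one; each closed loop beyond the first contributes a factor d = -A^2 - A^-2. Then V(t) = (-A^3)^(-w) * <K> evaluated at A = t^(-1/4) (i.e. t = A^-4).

Markov-equivalent braids have isotopic closures, hence identical knot invariants. Strip the Markov moves from each word to reach a common short braid β, then compute V(t) once on β.
Braid A: s2 s3^-1 s1^-1 s2 s2 s2 s2 s2 s1^-1 on 4 strands has no conjugating prefix/suffix or stabilization to strip; take β = s2 s3^-1 s1^-1 s2 s2 s2 s2 s2 s1^-1.
Braid B: s1 s1 s2 s3^-1 s1^-1 s2 s2 s2 s2 s2 s1^-1 s1^-1 s1^-1 on 4 strands reduces by inverse Markov moves (closure unchanged at each step):
  Deconjugate: the word is γ·β·γ⁻¹ with γ = s1 s1 (prefix) and γ⁻¹ = s1^-1 s1^-1 (suffix); strip both.
Reduced to β = s2 s3^-1 s1^-1 s2 s2 s2 s2 s2 s1^-1 on 4 strands, 9 crossings.
Both give the same β = s2 s3^-1 s1^-1 s2 s2 s2 s2 s2 s1^-1 on 4 strands, so one state sum suffices:
Braid: s2 s3^-1 s1^-1 s2 s2 s2 s2 s2 s1^-1 on 4 strands, 9 crossings.
Writhe w = (#positive) - (#negative) = 6 - 3 = 3.
Enumerate smoothing states for the bracket polynomial. There are 2^9 = 512 states.
For each crossing: s=0 is the vertical smoothing, s=1 horizontal. Crossing k contributes A^(sign_k * (1 - 2*s_k)); loop factor d = -A^2 - A^-2.
Tabulate the states by total A-exponent and number of loops L (A-exp: L × count):
  A^9: L=3 ×1
  A^7: L=2 ×8, L=4 ×1
  A^5: L=1 ×17, L=3 ×19
  A^3: L=2 ×63, L=4 ×21
  A^1: L=3 ×111, L=5 ×15
  A^-1: L=4 ×120, L=6 ×6
  A^-3: L=5 ×83, L=7 ×1
  A^-5: L=6 ×36
  A^-7: L=7 ×9
  A^-9: L=8 ×1
Each group contributes A^e * Σ count * d^(L-1):
Powers of d = -A^2 - A^-2: d^2 = A^4 + 2 + A^-4; d^3 = -A^6 - 3*A^2 - 3*A^-2 - A^-6; d^4 = A^8 + 4*A^4 + 6 + 4*A^-4 + A^-8; d^5 = -A^10 - 5*A^6 - 10*A^2 - 10*A^-2 - 5*A^-6 - A^-10; d^6 = A^12 + 6*A^8 + 15*A^4 + 20 + 15*A^-4 + 6*A^-8 + A^-12; d^7 = -A^14 - 7*A^10 - 21*A^6 - 35*A^2 - 35*A^-2 - 21*A^-6 - 7*A^-10 - A^-14.
  A^9 * (d^2) = A^13 + 2*A^9 + A^5
  A^7 * (8*d + d^3) = -A^13 - 11*A^9 - 11*A^5 - A
  A^5 * (17 + 19*d^2) = 19*A^9 + 55*A^5 + 19*A
  A^3 * (63*d + 21*d^3) = -21*A^9 - 126*A^5 - 126*A - 21*A^-3
  A^1 * (111*d^2 + 15*d^4) = 15*A^9 + 171*A^5 + 312*A + 171*A^-3 + 15*A^-7
  A^-1 * (120*d^3 + 6*d^5) = -6*A^9 - 150*A^5 - 420*A - 420*A^-3 - 150*A^-7 - 6*A^-11
  A^-3 * (83*d^4 + d^6) = A^9 + 89*A^5 + 347*A + 518*A^-3 + 347*A^-7 + 89*A^-11 + A^-15
  A^-5 * (36*d^5) = -36*A^5 - 180*A - 360*A^-3 - 360*A^-7 - 180*A^-11 - 36*A^-15
  A^-7 * (9*d^6) = 9*A^5 + 54*A + 135*A^-3 + 180*A^-7 + 135*A^-11 + 54*A^-15 + 9*A^-19
  A^-9 * (d^7) = -A^5 - 7*A - 21*A^-3 - 35*A^-7 - 35*A^-11 - 21*A^-15 - 7*A^-19 - A^-23
Summing the groups: <K> = -A^9 + A^5 - 2*A + 2*A^-3 - 3*A^-7 + 3*A^-11 - 2*A^-15 + 2*A^-19 - A^-23
Normalise by the writhe: (-A^3)^(-w) = (-A^3)^(-3) = -A^-9, so f(A) = -A^-9 * <K> = 1 - A^-4 + 2*A^-8 - 2*A^-12 + 3*A^-16 - 3*A^-20 + 2*A^-24 - 2*A^-28 + A^-32.
Substitute A = t^(-1/4), i.e. A^e → t^(-e/4): V(t) = t^8 - 2*t^7 + 2*t^6 - 3*t^5 + 3*t^4 - 2*t^3 + 2*t^2 - t + 1

Answer: t^8 - 2*t^7 + 2*t^6 - 3*t^5 + 3*t^4 - 2*t^3 + 2*t^2 - t + 1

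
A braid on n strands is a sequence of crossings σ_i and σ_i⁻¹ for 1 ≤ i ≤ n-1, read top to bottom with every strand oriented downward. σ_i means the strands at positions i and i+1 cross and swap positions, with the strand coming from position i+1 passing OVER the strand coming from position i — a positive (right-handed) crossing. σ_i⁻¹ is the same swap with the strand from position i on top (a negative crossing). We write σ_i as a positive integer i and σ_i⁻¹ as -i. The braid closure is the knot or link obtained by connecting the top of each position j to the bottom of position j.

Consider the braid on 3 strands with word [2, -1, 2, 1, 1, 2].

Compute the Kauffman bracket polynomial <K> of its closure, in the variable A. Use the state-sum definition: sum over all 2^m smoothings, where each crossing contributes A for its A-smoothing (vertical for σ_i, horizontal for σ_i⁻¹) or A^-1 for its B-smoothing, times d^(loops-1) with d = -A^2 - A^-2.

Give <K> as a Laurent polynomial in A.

A^8 - A^4 + 2 - A^-4 + A^-8 - A^-12

Derivation:
Braid: s2 s1^-1 s2 s1 s1 s2 on 3 strands, 6 crossings.
Writhe w = (#positive) - (#negative) = 5 - 1 = 4.
Enumerate smoothing states for the bracket polynomial. There are 2^6 = 64 states.
For each crossing: s=0 is the vertical smoothing, s=1 horizontal. Crossing k contributes A^(sign_k * (1 - 2*s_k)); loop factor d = -A^2 - A^-2.
Tabulate the states by total A-exponent and number of loops L (A-exp: L × count):
  A^6: L=2 ×1
  A^4: L=1 ×3, L=3 ×3
  A^2: L=2 ×14, L=4 ×1
  A^0: L=1 ×10, L=3 ×10
  A^-2: L=2 ×13, L=4 ×2
  A^-4: L=3 ×6
  A^-6: L=4 ×1
Each group contributes A^e * Σ count * d^(L-1):
Powers of d = -A^2 - A^-2: d^2 = A^4 + 2 + A^-4; d^3 = -A^6 - 3*A^2 - 3*A^-2 - A^-6.
  A^6 * (d) = -A^8 - A^4
  A^4 * (3 + 3*d^2) = 3*A^8 + 9*A^4 + 3
  A^2 * (14*d + d^3) = -A^8 - 17*A^4 - 17 - A^-4
  A^0 * (10 + 10*d^2) = 10*A^4 + 30 + 10*A^-4
  A^-2 * (13*d + 2*d^3) = -2*A^4 - 19 - 19*A^-4 - 2*A^-8
  A^-4 * (6*d^2) = 6 + 12*A^-4 + 6*A^-8
  A^-6 * (d^3) = -1 - 3*A^-4 - 3*A^-8 - A^-12
Summing the groups: <K> = A^8 - A^4 + 2 - A^-4 + A^-8 - A^-12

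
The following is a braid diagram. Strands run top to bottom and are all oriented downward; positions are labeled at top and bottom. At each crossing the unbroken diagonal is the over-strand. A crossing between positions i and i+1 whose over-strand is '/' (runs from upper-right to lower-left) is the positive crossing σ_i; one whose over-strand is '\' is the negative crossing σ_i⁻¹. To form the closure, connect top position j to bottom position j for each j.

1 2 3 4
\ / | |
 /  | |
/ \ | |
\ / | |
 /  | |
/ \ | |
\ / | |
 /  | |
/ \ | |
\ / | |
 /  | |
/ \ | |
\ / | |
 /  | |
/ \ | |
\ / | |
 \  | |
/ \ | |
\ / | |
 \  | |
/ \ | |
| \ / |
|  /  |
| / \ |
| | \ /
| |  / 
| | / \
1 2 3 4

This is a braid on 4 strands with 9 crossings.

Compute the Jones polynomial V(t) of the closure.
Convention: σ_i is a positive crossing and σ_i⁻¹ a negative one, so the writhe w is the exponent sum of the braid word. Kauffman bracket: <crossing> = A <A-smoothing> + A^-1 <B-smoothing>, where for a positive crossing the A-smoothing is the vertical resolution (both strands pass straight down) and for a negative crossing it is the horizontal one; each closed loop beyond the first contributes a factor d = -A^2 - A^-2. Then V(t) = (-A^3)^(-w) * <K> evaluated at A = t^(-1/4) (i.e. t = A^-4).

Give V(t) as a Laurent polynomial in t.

Reading the diagram top to bottom ('/'-over between positions i,i+1 = s_i, '\'-over = s_i^-1): braid word = s1 s1 s1 s1 s1 s1^-1 s1^-1 s2 s3.
The presented braid s1 s1 s1 s1 s1 s1^-1 s1^-1 s2 s3 on 4 strands reduces by inverse Markov moves (closure unchanged at each step):
  Destabilize: the word has the form β·s3 where s3 occurs only as the final letter (β ∈ B_3); drop it and the last strand → 3 strands.
  Destabilize: the word has the form β·s2 where s2 occurs only as the final letter (β ∈ B_2); drop it and the last strand → 2 strands.
  Deconjugate: the word is γ·β·γ⁻¹ with γ = s1 s1 (prefix) and γ⁻¹ = s1^-1 s1^-1 (suffix); strip both.
Reduced to β = s1 s1 s1 on 2 strands, 3 crossings.
Compute on β:
Braid: s1 s1 s1 on 2 strands, 3 crossings.
Writhe w = (#positive) - (#negative) = 3 - 0 = 3.
Computing the Kauffman bracket via state sum. There are 2^3 = 8 states.
For each crossing: s=0 is the vertical smoothing, s=1 horizontal. Crossing k contributes A^(sign_k * (1 - 2*s_k)); loop factor d = -A^2 - A^-2.
  state 000: A-exp=+3, loops=2, term = A^3 * d^1
  state 001: A-exp=+1, loops=1, term = A^1 * d^0
  state 010: A-exp=+1, loops=1, term = A^1 * d^0
  state 011: A-exp=-1, loops=2, term = A^-1 * d^1
  state 100: A-exp=+1, loops=1, term = A^1 * d^0
  state 101: A-exp=-1, loops=2, term = A^-1 * d^1
  state 110: A-exp=-1, loops=2, term = A^-1 * d^1
  state 111: A-exp=-3, loops=3, term = A^-3 * d^2
Collect the terms by A-exponent (count of states per loop number):
Powers of d = -A^2 - A^-2: d^2 = A^4 + 2 + A^-4.
  A^3 * (d) = -A^5 - A
  A^1 * (3) = 3*A
  A^-1 * (3*d) = -3*A - 3*A^-3
  A^-3 * (d^2) = A + 2*A^-3 + A^-7
Summing the groups: <K> = -A^5 - A^-3 + A^-7
Normalise by the writhe: (-A^3)^(-w) = (-A^3)^(-3) = -A^-9, so f(A) = -A^-9 * <K> = A^-4 + A^-12 - A^-16.
Substitute A = t^(-1/4), i.e. A^e → t^(-e/4): V(t) = -t^4 + t^3 + t

Answer: -t^4 + t^3 + t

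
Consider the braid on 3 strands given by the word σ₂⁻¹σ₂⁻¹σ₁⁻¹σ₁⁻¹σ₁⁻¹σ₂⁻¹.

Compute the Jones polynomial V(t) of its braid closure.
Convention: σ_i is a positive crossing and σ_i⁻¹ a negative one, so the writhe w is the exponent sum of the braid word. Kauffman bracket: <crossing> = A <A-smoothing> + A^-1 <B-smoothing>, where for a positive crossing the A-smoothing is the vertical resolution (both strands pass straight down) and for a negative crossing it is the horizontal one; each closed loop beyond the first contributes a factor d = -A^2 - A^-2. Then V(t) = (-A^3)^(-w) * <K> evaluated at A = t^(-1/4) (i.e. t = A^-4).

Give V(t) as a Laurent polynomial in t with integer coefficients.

t^-2 + 2*t^-4 - 2*t^-5 + t^-6 - 2*t^-7 + t^-8

Derivation:
Braid: s2^-1 s2^-1 s1^-1 s1^-1 s1^-1 s2^-1 on 3 strands, 6 crossings.
Writhe w = (#positive) - (#negative) = 0 - 6 = -6.
State-sum expansion of <K>. There are 2^6 = 64 states.
For each crossing: s=0 is the vertical smoothing, s=1 horizontal. Crossing k contributes A^(sign_k * (1 - 2*s_k)); loop factor d = -A^2 - A^-2.
Tabulate the states by total A-exponent and number of loops L (A-exp: L × count):
  A^6: L=5 ×1
  A^4: L=4 ×6
  A^2: L=3 ×15
  A^0: L=2 ×18, L=4 ×2
  A^-2: L=1 ×9, L=3 ×6
  A^-4: L=2 ×6
  A^-6: L=3 ×1
Each group contributes A^e * Σ count * d^(L-1):
Powers of d = -A^2 - A^-2: d^2 = A^4 + 2 + A^-4; d^3 = -A^6 - 3*A^2 - 3*A^-2 - A^-6; d^4 = A^8 + 4*A^4 + 6 + 4*A^-4 + A^-8.
  A^6 * (d^4) = A^14 + 4*A^10 + 6*A^6 + 4*A^2 + A^-2
  A^4 * (6*d^3) = -6*A^10 - 18*A^6 - 18*A^2 - 6*A^-2
  A^2 * (15*d^2) = 15*A^6 + 30*A^2 + 15*A^-2
  A^0 * (18*d + 2*d^3) = -2*A^6 - 24*A^2 - 24*A^-2 - 2*A^-6
  A^-2 * (9 + 6*d^2) = 6*A^2 + 21*A^-2 + 6*A^-6
  A^-4 * (6*d) = -6*A^-2 - 6*A^-6
  A^-6 * (d^2) = A^-2 + 2*A^-6 + A^-10
Summing the groups: <K> = A^14 - 2*A^10 + A^6 - 2*A^2 + 2*A^-2 + A^-10
Normalise by the writhe: (-A^3)^(-w) = (-A^3)^(6) = A^18, so f(A) = A^18 * <K> = A^32 - 2*A^28 + A^24 - 2*A^20 + 2*A^16 + A^8.
Substitute A = t^(-1/4), i.e. A^e → t^(-e/4): V(t) = t^-2 + 2*t^-4 - 2*t^-5 + t^-6 - 2*t^-7 + t^-8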